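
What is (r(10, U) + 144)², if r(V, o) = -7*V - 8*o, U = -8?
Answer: 19044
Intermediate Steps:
r(V, o) = -8*o - 7*V
(r(10, U) + 144)² = ((-8*(-8) - 7*10) + 144)² = ((64 - 70) + 144)² = (-6 + 144)² = 138² = 19044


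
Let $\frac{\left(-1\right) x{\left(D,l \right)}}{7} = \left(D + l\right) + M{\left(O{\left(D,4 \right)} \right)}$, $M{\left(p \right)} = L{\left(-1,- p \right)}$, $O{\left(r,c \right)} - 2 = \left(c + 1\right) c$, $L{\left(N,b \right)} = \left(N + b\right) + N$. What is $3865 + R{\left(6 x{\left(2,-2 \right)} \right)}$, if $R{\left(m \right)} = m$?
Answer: $4873$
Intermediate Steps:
$L{\left(N,b \right)} = b + 2 N$
$O{\left(r,c \right)} = 2 + c \left(1 + c\right)$ ($O{\left(r,c \right)} = 2 + \left(c + 1\right) c = 2 + \left(1 + c\right) c = 2 + c \left(1 + c\right)$)
$M{\left(p \right)} = -2 - p$ ($M{\left(p \right)} = - p + 2 \left(-1\right) = - p - 2 = -2 - p$)
$x{\left(D,l \right)} = 168 - 7 D - 7 l$ ($x{\left(D,l \right)} = - 7 \left(\left(D + l\right) - 24\right) = - 7 \left(-24 + D + l\right) = 168 - 7 D - 7 l$)
$3865 + R{\left(6 x{\left(2,-2 \right)} \right)} = 3865 + 6 \left(168 - 14 - -14\right) = 3865 + 6 \left(168 - 14 + 14\right) = 3865 + 6 \cdot 168 = 3865 + 1008 = 4873$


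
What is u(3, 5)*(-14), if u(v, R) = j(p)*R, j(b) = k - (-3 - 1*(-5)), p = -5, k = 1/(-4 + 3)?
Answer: 210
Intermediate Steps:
k = -1 (k = 1/(-1) = -1)
j(b) = -3 (j(b) = -1 - (-3 - 1*(-5)) = -1 - (-3 + 5) = -1 - 1*2 = -1 - 2 = -3)
u(v, R) = -3*R
u(3, 5)*(-14) = -3*5*(-14) = -15*(-14) = 210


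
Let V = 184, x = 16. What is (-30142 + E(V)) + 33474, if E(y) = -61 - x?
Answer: 3255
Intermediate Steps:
E(y) = -77 (E(y) = -61 - 1*16 = -61 - 16 = -77)
(-30142 + E(V)) + 33474 = (-30142 - 77) + 33474 = -30219 + 33474 = 3255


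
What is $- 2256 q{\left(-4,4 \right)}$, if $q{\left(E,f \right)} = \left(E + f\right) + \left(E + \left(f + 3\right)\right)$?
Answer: $-6768$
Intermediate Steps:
$q{\left(E,f \right)} = 3 + 2 E + 2 f$ ($q{\left(E,f \right)} = \left(E + f\right) + \left(E + \left(3 + f\right)\right) = \left(E + f\right) + \left(3 + E + f\right) = 3 + 2 E + 2 f$)
$- 2256 q{\left(-4,4 \right)} = - 2256 \left(3 + 2 \left(-4\right) + 2 \cdot 4\right) = - 2256 \left(3 - 8 + 8\right) = \left(-2256\right) 3 = -6768$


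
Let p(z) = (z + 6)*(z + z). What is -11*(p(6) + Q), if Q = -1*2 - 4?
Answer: -1518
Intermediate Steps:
p(z) = 2*z*(6 + z) (p(z) = (6 + z)*(2*z) = 2*z*(6 + z))
Q = -6 (Q = -2 - 4 = -6)
-11*(p(6) + Q) = -11*(2*6*(6 + 6) - 6) = -11*(2*6*12 - 6) = -11*(144 - 6) = -11*138 = -1518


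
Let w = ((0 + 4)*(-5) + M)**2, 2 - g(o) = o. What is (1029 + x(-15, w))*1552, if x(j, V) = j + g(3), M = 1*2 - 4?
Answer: 1572176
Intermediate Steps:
g(o) = 2 - o
M = -2 (M = 2 - 4 = -2)
w = 484 (w = ((0 + 4)*(-5) - 2)**2 = (4*(-5) - 2)**2 = (-20 - 2)**2 = (-22)**2 = 484)
x(j, V) = -1 + j (x(j, V) = j + (2 - 1*3) = j + (2 - 3) = j - 1 = -1 + j)
(1029 + x(-15, w))*1552 = (1029 + (-1 - 15))*1552 = (1029 - 16)*1552 = 1013*1552 = 1572176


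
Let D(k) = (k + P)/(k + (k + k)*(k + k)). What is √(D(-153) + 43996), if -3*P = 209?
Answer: 8*√6007564993989/93483 ≈ 209.75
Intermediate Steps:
P = -209/3 (P = -⅓*209 = -209/3 ≈ -69.667)
D(k) = (-209/3 + k)/(k + 4*k²) (D(k) = (k - 209/3)/(k + (k + k)*(k + k)) = (-209/3 + k)/(k + (2*k)*(2*k)) = (-209/3 + k)/(k + 4*k²))
√(D(-153) + 43996) = √((-209/3 - 153)/((-153)*(1 + 4*(-153))) + 43996) = √(-1/153*(-668/3)/(1 - 612) + 43996) = √(-1/153*(-668/3)/(-611) + 43996) = √(-1/153*(-1/611)*(-668/3) + 43996) = √(-668/280449 + 43996) = √(12338633536/280449) = 8*√6007564993989/93483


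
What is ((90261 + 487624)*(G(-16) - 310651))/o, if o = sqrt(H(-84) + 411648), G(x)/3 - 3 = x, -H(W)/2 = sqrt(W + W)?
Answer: -89771545325/sqrt(102912 - I*sqrt(42)) ≈ -2.7984e+8 - 8811.2*I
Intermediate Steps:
H(W) = -2*sqrt(2)*sqrt(W) (H(W) = -2*sqrt(W + W) = -2*sqrt(2)*sqrt(W))
G(x) = 9 + 3*x
o = sqrt(411648 - 4*I*sqrt(42)) (o = sqrt(-2*sqrt(2)*sqrt(-84) + 411648) = sqrt(-2*sqrt(2)*2*I*sqrt(21) + 411648) = sqrt(-4*I*sqrt(42) + 411648) = sqrt(411648 - 4*I*sqrt(42)) ≈ 641.6 - 0.02*I)
((90261 + 487624)*(G(-16) - 310651))/o = ((90261 + 487624)*((9 + 3*(-16)) - 310651))/((2*sqrt(102912 - I*sqrt(42)))) = (577885*((9 - 48) - 310651))*(1/(2*sqrt(102912 - I*sqrt(42)))) = (577885*(-39 - 310651))*(1/(2*sqrt(102912 - I*sqrt(42)))) = (577885*(-310690))*(1/(2*sqrt(102912 - I*sqrt(42)))) = -89771545325/sqrt(102912 - I*sqrt(42))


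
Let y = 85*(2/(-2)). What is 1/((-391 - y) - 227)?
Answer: -1/533 ≈ -0.0018762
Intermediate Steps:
y = -85 (y = 85*(2*(-1/2)) = 85*(-1) = -85)
1/((-391 - y) - 227) = 1/((-391 - 1*(-85)) - 227) = 1/((-391 + 85) - 227) = 1/(-306 - 227) = 1/(-533) = -1/533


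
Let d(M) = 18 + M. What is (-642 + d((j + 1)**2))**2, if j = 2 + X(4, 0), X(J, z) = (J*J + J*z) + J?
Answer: 9025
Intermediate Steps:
X(J, z) = J + J**2 + J*z (X(J, z) = (J**2 + J*z) + J = J + J**2 + J*z)
j = 22 (j = 2 + 4*(1 + 4 + 0) = 2 + 4*5 = 2 + 20 = 22)
(-642 + d((j + 1)**2))**2 = (-642 + (18 + (22 + 1)**2))**2 = (-642 + (18 + 23**2))**2 = (-642 + (18 + 529))**2 = (-642 + 547)**2 = (-95)**2 = 9025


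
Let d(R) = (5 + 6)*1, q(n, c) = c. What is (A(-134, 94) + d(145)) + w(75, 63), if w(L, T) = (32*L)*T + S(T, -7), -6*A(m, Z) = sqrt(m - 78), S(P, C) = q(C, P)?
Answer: 151274 - I*sqrt(53)/3 ≈ 1.5127e+5 - 2.4267*I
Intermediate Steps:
S(P, C) = P
A(m, Z) = -sqrt(-78 + m)/6 (A(m, Z) = -sqrt(m - 78)/6 = -sqrt(-78 + m)/6)
w(L, T) = T + 32*L*T (w(L, T) = (32*L)*T + T = 32*L*T + T = T + 32*L*T)
d(R) = 11 (d(R) = 11*1 = 11)
(A(-134, 94) + d(145)) + w(75, 63) = (-sqrt(-78 - 134)/6 + 11) + 63*(1 + 32*75) = (-I*sqrt(53)/3 + 11) + 63*(1 + 2400) = (-I*sqrt(53)/3 + 11) + 63*2401 = (-I*sqrt(53)/3 + 11) + 151263 = (11 - I*sqrt(53)/3) + 151263 = 151274 - I*sqrt(53)/3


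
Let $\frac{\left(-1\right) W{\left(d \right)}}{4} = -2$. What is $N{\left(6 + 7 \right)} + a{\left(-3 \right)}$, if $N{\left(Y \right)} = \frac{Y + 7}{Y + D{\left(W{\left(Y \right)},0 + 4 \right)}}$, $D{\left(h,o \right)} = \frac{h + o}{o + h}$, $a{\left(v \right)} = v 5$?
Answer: $- \frac{95}{7} \approx -13.571$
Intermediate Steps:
$a{\left(v \right)} = 5 v$
$W{\left(d \right)} = 8$ ($W{\left(d \right)} = \left(-4\right) \left(-2\right) = 8$)
$D{\left(h,o \right)} = 1$ ($D{\left(h,o \right)} = \frac{h + o}{h + o} = 1$)
$N{\left(Y \right)} = \frac{7 + Y}{1 + Y}$ ($N{\left(Y \right)} = \frac{Y + 7}{Y + 1} = \frac{7 + Y}{1 + Y}$)
$N{\left(6 + 7 \right)} + a{\left(-3 \right)} = \frac{7 + \left(6 + 7\right)}{1 + \left(6 + 7\right)} + 5 \left(-3\right) = \frac{7 + 13}{1 + 13} - 15 = \frac{1}{14} \cdot 20 - 15 = \frac{10}{7} - 15 = - \frac{95}{7}$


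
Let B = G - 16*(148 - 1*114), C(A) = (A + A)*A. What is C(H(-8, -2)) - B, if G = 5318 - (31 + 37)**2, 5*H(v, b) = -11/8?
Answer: -119879/800 ≈ -149.85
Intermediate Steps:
H(v, b) = -11/40 (H(v, b) = (-11/8)/5 = (-11*1/8)/5 = (1/5)*(-11/8) = -11/40)
C(A) = 2*A**2 (C(A) = (2*A)*A = 2*A**2)
G = 694 (G = 5318 - 1*68**2 = 5318 - 1*4624 = 5318 - 4624 = 694)
B = 150 (B = 694 - 16*(148 - 1*114) = 694 - 16*(148 - 114) = 694 - 16*34 = 694 - 1*544 = 694 - 544 = 150)
C(H(-8, -2)) - B = 2*(-11/40)**2 - 1*150 = 2*(121/1600) - 150 = 121/800 - 150 = -119879/800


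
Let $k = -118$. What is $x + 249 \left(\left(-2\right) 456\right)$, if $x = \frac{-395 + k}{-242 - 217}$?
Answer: $- \frac{3860477}{17} \approx -2.2709 \cdot 10^{5}$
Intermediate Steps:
$x = \frac{19}{17}$ ($x = \frac{-395 - 118}{-242 - 217} = - \frac{513}{-459} = \left(-513\right) \left(- \frac{1}{459}\right) = \frac{19}{17} \approx 1.1176$)
$x + 249 \left(\left(-2\right) 456\right) = \frac{19}{17} + 249 \left(\left(-2\right) 456\right) = \frac{19}{17} + 249 \left(-912\right) = \frac{19}{17} - 227088 = - \frac{3860477}{17}$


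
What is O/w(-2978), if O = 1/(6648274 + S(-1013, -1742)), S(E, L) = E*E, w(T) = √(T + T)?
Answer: -I*√1489/22854491254 ≈ -1.6884e-9*I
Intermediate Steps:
w(T) = √2*√T (w(T) = √(2*T) = √2*√T)
S(E, L) = E²
O = 1/7674443 (O = 1/(6648274 + (-1013)²) = 1/(6648274 + 1026169) = 1/7674443 ≈ 1.3030e-7)
O/w(-2978) = 1/(7674443*((√2*√(-2978)))) = 1/(7674443*((√2*(I*√2978)))) = 1/(7674443*((2*I*√1489))) = (-I*√1489/2978)/7674443 = -I*√1489/22854491254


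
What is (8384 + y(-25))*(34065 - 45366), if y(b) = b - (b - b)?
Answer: -94465059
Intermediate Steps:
y(b) = b (y(b) = b - 1*0 = b + 0 = b)
(8384 + y(-25))*(34065 - 45366) = (8384 - 25)*(34065 - 45366) = 8359*(-11301) = -94465059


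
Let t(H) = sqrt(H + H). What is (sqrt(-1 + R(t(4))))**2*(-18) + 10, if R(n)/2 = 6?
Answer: -188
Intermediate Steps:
t(H) = sqrt(2)*sqrt(H) (t(H) = sqrt(2*H) = sqrt(2)*sqrt(H))
R(n) = 12 (R(n) = 2*6 = 12)
(sqrt(-1 + R(t(4))))**2*(-18) + 10 = (sqrt(-1 + 12))**2*(-18) + 10 = (sqrt(11))**2*(-18) + 10 = 11*(-18) + 10 = -198 + 10 = -188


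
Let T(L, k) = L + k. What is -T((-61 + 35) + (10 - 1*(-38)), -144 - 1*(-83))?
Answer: 39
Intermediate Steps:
-T((-61 + 35) + (10 - 1*(-38)), -144 - 1*(-83)) = -(((-61 + 35) + (10 - 1*(-38))) + (-144 - 1*(-83))) = -((-26 + (10 + 38)) + (-144 + 83)) = -((-26 + 48) - 61) = -(22 - 61) = -1*(-39) = 39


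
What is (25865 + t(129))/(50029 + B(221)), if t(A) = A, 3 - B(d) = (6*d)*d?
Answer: -12997/121507 ≈ -0.10697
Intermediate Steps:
B(d) = 3 - 6*d² (B(d) = 3 - 6*d*d = 3 - 6*d²)
(25865 + t(129))/(50029 + B(221)) = (25865 + 129)/(50029 + (3 - 6*221²)) = 25994/(50029 + (3 - 6*48841)) = 25994/(50029 + (3 - 293046)) = 25994/(50029 - 293043) = 25994/(-243014) = 25994*(-1/243014) = -12997/121507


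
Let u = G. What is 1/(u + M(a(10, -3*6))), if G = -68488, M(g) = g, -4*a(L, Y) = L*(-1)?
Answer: -2/136971 ≈ -1.4602e-5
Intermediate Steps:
a(L, Y) = L/4 (a(L, Y) = -L*(-1)/4 = -(-1)*L/4 = L/4)
u = -68488
1/(u + M(a(10, -3*6))) = 1/(-68488 + (1/4)*10) = 1/(-68488 + 5/2) = 1/(-136971/2) = -2/136971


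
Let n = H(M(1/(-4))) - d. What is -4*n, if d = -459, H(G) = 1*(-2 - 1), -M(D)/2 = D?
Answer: -1824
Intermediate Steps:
M(D) = -2*D
H(G) = -3 (H(G) = 1*(-3) = -3)
n = 456 (n = -3 - 1*(-459) = -3 + 459 = 456)
-4*n = -4*456 = -1824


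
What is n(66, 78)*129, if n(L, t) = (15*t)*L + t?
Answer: 9971442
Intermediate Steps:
n(L, t) = t + 15*L*t (n(L, t) = 15*L*t + t = t + 15*L*t)
n(66, 78)*129 = (78*(1 + 15*66))*129 = (78*(1 + 990))*129 = (78*991)*129 = 77298*129 = 9971442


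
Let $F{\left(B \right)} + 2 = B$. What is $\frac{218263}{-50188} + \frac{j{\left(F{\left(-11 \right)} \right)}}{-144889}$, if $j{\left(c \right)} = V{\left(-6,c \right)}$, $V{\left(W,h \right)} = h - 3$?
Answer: $- \frac{31623104799}{7271689132} \approx -4.3488$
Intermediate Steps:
$F{\left(B \right)} = -2 + B$
$V{\left(W,h \right)} = -3 + h$ ($V{\left(W,h \right)} = h - 3 = -3 + h$)
$j{\left(c \right)} = -3 + c$
$\frac{218263}{-50188} + \frac{j{\left(F{\left(-11 \right)} \right)}}{-144889} = \frac{218263}{-50188} + \frac{-3 - 13}{-144889} = 218263 \left(- \frac{1}{50188}\right) + \left(-3 - 13\right) \left(- \frac{1}{144889}\right) = - \frac{218263}{50188} - - \frac{16}{144889} = - \frac{218263}{50188} + \frac{16}{144889} = - \frac{31623104799}{7271689132}$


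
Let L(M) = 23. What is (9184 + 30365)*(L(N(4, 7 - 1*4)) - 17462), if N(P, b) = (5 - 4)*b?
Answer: -689695011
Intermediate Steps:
N(P, b) = b (N(P, b) = 1*b = b)
(9184 + 30365)*(L(N(4, 7 - 1*4)) - 17462) = (9184 + 30365)*(23 - 17462) = 39549*(-17439) = -689695011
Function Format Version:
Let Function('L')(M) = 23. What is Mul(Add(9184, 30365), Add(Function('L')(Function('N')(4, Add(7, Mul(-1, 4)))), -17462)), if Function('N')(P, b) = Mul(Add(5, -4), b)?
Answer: -689695011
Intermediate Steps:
Function('N')(P, b) = b (Function('N')(P, b) = Mul(1, b) = b)
Mul(Add(9184, 30365), Add(Function('L')(Function('N')(4, Add(7, Mul(-1, 4)))), -17462)) = Mul(Add(9184, 30365), Add(23, -17462)) = Mul(39549, -17439) = -689695011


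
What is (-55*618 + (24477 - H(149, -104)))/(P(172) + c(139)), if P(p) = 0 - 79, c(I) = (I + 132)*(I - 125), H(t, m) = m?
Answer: -9409/3715 ≈ -2.5327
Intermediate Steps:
c(I) = (-125 + I)*(132 + I) (c(I) = (132 + I)*(-125 + I) = (-125 + I)*(132 + I))
P(p) = -79
(-55*618 + (24477 - H(149, -104)))/(P(172) + c(139)) = (-55*618 + (24477 - 1*(-104)))/(-79 + (-16500 + 139**2 + 7*139)) = (-33990 + (24477 + 104))/(-79 + (-16500 + 19321 + 973)) = (-33990 + 24581)/(-79 + 3794) = -9409/3715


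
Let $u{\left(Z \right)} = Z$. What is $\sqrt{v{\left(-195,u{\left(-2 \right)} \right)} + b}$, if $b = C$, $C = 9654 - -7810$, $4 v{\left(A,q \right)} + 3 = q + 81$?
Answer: $\sqrt{17483} \approx 132.22$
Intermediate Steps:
$v{\left(A,q \right)} = \frac{39}{2} + \frac{q}{4}$ ($v{\left(A,q \right)} = - \frac{3}{4} + \frac{q + 81}{4} = - \frac{3}{4} + \frac{81 + q}{4} = - \frac{3}{4} + \left(\frac{81}{4} + \frac{q}{4}\right) = \frac{39}{2} + \frac{q}{4}$)
$C = 17464$ ($C = 9654 + 7810 = 17464$)
$b = 17464$
$\sqrt{v{\left(-195,u{\left(-2 \right)} \right)} + b} = \sqrt{\left(\frac{39}{2} + \frac{1}{4} \left(-2\right)\right) + 17464} = \sqrt{\left(\frac{39}{2} - \frac{1}{2}\right) + 17464} = \sqrt{19 + 17464} = \sqrt{17483}$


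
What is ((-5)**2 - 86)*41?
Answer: -2501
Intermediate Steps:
((-5)**2 - 86)*41 = (25 - 86)*41 = -61*41 = -2501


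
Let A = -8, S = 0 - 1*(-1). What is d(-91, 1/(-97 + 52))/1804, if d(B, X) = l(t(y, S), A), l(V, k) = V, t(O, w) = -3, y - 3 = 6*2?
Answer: -3/1804 ≈ -0.0016630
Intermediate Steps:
y = 15 (y = 3 + 6*2 = 3 + 12 = 15)
S = 1 (S = 0 + 1 = 1)
d(B, X) = -3
d(-91, 1/(-97 + 52))/1804 = -3/1804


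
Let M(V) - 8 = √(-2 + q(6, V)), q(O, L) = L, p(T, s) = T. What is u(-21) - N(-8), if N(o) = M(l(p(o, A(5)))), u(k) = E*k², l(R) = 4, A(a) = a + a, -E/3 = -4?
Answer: 5284 - √2 ≈ 5282.6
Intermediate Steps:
E = 12 (E = -3*(-4) = 12)
A(a) = 2*a
u(k) = 12*k²
M(V) = 8 + √(-2 + V)
N(o) = 8 + √2 (N(o) = 8 + √(-2 + 4) = 8 + √2)
u(-21) - N(-8) = 12*(-21)² - (8 + √2) = 12*441 + (-8 - √2) = 5292 + (-8 - √2) = 5284 - √2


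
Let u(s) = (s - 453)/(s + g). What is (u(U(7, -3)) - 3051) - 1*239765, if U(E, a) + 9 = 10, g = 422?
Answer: -102711620/423 ≈ -2.4282e+5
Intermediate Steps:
U(E, a) = 1 (U(E, a) = -9 + 10 = 1)
u(s) = (-453 + s)/(422 + s) (u(s) = (s - 453)/(s + 422) = (-453 + s)/(422 + s))
(u(U(7, -3)) - 3051) - 1*239765 = ((-453 + 1)/(422 + 1) - 3051) - 1*239765 = (-452/423 - 3051) - 239765 = -1291025/423 - 239765 = -102711620/423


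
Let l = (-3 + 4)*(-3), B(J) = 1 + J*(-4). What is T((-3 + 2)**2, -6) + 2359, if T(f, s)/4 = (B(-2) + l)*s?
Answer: 2215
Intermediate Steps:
B(J) = 1 - 4*J
l = -3 (l = 1*(-3) = -3)
T(f, s) = 24*s (T(f, s) = 4*(((1 - 4*(-2)) - 3)*s) = 4*(((1 + 8) - 3)*s) = 4*((9 - 3)*s) = 4*(6*s) = 24*s)
T((-3 + 2)**2, -6) + 2359 = 24*(-6) + 2359 = -144 + 2359 = 2215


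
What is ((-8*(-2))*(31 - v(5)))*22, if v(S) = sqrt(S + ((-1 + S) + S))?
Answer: 10912 - 352*sqrt(14) ≈ 9594.9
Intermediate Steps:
v(S) = sqrt(-1 + 3*S) (v(S) = sqrt(S + (-1 + 2*S)) = sqrt(-1 + 3*S))
((-8*(-2))*(31 - v(5)))*22 = ((-8*(-2))*(31 - sqrt(-1 + 3*5)))*22 = (16*(31 - sqrt(-1 + 15)))*22 = (16*(31 - sqrt(14)))*22 = (496 - 16*sqrt(14))*22 = 10912 - 352*sqrt(14)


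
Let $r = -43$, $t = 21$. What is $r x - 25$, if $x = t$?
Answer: $-928$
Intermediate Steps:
$x = 21$
$r x - 25 = \left(-43\right) 21 - 25 = -903 - 25 = -928$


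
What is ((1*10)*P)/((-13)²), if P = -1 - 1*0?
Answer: -10/169 ≈ -0.059172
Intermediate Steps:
P = -1 (P = -1 + 0 = -1)
((1*10)*P)/((-13)²) = ((1*10)*(-1))/((-13)²) = (10*(-1))/169 = -10*1/169 = -10/169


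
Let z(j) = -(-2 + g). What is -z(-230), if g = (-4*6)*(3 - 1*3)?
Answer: -2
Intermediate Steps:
g = 0 (g = -24*(3 - 3) = -24*0 = 0)
z(j) = 2 (z(j) = -(-2 + 0) = -1*(-2) = 2)
-z(-230) = -1*2 = -2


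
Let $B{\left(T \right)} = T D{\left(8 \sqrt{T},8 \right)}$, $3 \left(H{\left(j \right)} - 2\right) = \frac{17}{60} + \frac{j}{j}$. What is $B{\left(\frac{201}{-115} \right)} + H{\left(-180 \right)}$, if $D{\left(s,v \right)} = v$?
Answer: $- \frac{47837}{4140} \approx -11.555$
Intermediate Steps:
$H{\left(j \right)} = \frac{437}{180}$ ($H{\left(j \right)} = 2 + \frac{\frac{17}{60} + \frac{j}{j}}{3} = 2 + \frac{17 \cdot \frac{1}{60} + 1}{3} = 2 + \frac{\frac{17}{60} + 1}{3} = 2 + \frac{1}{3} \cdot \frac{77}{60} = 2 + \frac{77}{180} = \frac{437}{180}$)
$B{\left(T \right)} = 8 T$ ($B{\left(T \right)} = T 8 = 8 T$)
$B{\left(\frac{201}{-115} \right)} + H{\left(-180 \right)} = 8 \frac{201}{-115} + \frac{437}{180} = 8 \cdot 201 \left(- \frac{1}{115}\right) + \frac{437}{180} = 8 \left(- \frac{201}{115}\right) + \frac{437}{180} = - \frac{1608}{115} + \frac{437}{180} = - \frac{47837}{4140}$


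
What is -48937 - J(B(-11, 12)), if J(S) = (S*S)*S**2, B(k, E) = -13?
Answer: -77498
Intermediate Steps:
J(S) = S**4 (J(S) = S**2*S**2 = S**4)
-48937 - J(B(-11, 12)) = -48937 - 1*(-13)**4 = -48937 - 1*28561 = -48937 - 28561 = -77498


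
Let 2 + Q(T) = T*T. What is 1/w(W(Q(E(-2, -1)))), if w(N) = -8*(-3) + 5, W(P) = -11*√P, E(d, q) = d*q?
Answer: 1/29 ≈ 0.034483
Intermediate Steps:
Q(T) = -2 + T² (Q(T) = -2 + T*T = -2 + T²)
w(N) = 29 (w(N) = 24 + 5 = 29)
1/w(W(Q(E(-2, -1)))) = 1/29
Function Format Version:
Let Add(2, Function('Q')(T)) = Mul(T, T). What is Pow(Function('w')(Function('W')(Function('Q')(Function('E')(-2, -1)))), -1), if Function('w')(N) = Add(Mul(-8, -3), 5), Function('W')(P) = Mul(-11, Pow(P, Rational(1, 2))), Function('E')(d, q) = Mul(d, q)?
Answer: Rational(1, 29) ≈ 0.034483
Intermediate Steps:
Function('Q')(T) = Add(-2, Pow(T, 2)) (Function('Q')(T) = Add(-2, Mul(T, T)) = Add(-2, Pow(T, 2)))
Function('w')(N) = 29 (Function('w')(N) = Add(24, 5) = 29)
Pow(Function('w')(Function('W')(Function('Q')(Function('E')(-2, -1)))), -1) = Pow(29, -1) = Rational(1, 29)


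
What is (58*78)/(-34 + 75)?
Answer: 4524/41 ≈ 110.34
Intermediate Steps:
(58*78)/(-34 + 75) = 4524/41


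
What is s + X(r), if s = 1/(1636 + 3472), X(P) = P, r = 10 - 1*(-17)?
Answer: 137917/5108 ≈ 27.000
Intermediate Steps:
r = 27 (r = 10 + 17 = 27)
s = 1/5108 ≈ 0.00019577
s + X(r) = 1/5108 + 27 = 137917/5108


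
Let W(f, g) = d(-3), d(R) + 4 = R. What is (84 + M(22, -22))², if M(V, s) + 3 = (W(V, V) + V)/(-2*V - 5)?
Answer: 15634116/2401 ≈ 6511.5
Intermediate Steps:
d(R) = -4 + R
W(f, g) = -7 (W(f, g) = -4 - 3 = -7)
M(V, s) = -3 + (-7 + V)/(-5 - 2*V) (M(V, s) = -3 + (-7 + V)/(-2*V - 5) = -3 + (-7 + V)/(-5 - 2*V))
(84 + M(22, -22))² = (84 + (-8 - 7*22)/(5 + 2*22))² = (84 + (-8 - 154)/(5 + 44))² = (84 - 162/49)² = (3954/49)² = 15634116/2401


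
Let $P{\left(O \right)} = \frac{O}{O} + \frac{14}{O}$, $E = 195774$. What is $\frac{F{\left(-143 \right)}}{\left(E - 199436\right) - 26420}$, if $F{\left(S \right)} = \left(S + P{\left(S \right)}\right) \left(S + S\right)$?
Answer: $- \frac{20320}{15041} \approx -1.351$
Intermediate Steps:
$P{\left(O \right)} = 1 + \frac{14}{O}$
$F{\left(S \right)} = 2 S \left(S + \frac{14 + S}{S}\right)$ ($F{\left(S \right)} = \left(S + \frac{14 + S}{S}\right) \left(S + S\right) = \left(S + \frac{14 + S}{S}\right) 2 S = 2 S \left(S + \frac{14 + S}{S}\right)$)
$\frac{F{\left(-143 \right)}}{\left(E - 199436\right) - 26420} = \frac{28 + 2 \left(-143\right) + 2 \left(-143\right)^{2}}{\left(195774 - 199436\right) - 26420} = \frac{28 - 286 + 2 \cdot 20449}{-3662 - 26420} = \frac{28 - 286 + 40898}{-30082} = 40640 \left(- \frac{1}{30082}\right) = - \frac{20320}{15041}$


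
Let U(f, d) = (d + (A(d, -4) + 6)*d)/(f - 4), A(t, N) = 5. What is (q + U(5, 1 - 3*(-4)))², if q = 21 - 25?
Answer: 23104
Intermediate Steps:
q = -4
U(f, d) = 12*d/(-4 + f) (U(f, d) = (d + (5 + 6)*d)/(f - 4) = (d + 11*d)/(-4 + f) = (12*d)/(-4 + f) = 12*d/(-4 + f))
(q + U(5, 1 - 3*(-4)))² = (-4 + 12*(1 - 3*(-4))/(-4 + 5))² = (-4 + 12*(1 + 12)/1)² = (-4 + 12*13*1)² = (-4 + 156)² = 152² = 23104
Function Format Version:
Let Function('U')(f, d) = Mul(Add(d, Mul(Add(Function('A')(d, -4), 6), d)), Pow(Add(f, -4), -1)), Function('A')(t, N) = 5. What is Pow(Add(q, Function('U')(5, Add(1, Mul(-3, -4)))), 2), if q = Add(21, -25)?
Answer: 23104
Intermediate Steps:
q = -4
Function('U')(f, d) = Mul(12, d, Pow(Add(-4, f), -1)) (Function('U')(f, d) = Mul(Add(d, Mul(Add(5, 6), d)), Pow(Add(f, -4), -1)) = Mul(Add(d, Mul(11, d)), Pow(Add(-4, f), -1)) = Mul(Mul(12, d), Pow(Add(-4, f), -1)) = Mul(12, d, Pow(Add(-4, f), -1)))
Pow(Add(q, Function('U')(5, Add(1, Mul(-3, -4)))), 2) = Pow(Add(-4, Mul(12, Add(1, Mul(-3, -4)), Pow(Add(-4, 5), -1))), 2) = Pow(Add(-4, Mul(12, Add(1, 12), Pow(1, -1))), 2) = Pow(Add(-4, Mul(12, 13, 1)), 2) = Pow(Add(-4, 156), 2) = Pow(152, 2) = 23104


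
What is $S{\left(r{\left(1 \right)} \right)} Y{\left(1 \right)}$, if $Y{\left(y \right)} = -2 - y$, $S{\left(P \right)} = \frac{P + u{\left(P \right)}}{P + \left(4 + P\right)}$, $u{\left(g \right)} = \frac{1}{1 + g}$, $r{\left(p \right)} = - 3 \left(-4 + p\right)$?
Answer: $- \frac{273}{220} \approx -1.2409$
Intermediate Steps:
$r{\left(p \right)} = 12 - 3 p$
$S{\left(P \right)} = \frac{P + \frac{1}{1 + P}}{4 + 2 P}$ ($S{\left(P \right)} = \frac{P + \frac{1}{1 + P}}{P + \left(4 + P\right)} = \frac{P + \frac{1}{1 + P}}{4 + 2 P}$)
$S{\left(r{\left(1 \right)} \right)} Y{\left(1 \right)} = \frac{1 + \left(12 - 3\right) \left(1 + \left(12 - 3\right)\right)}{2 \left(1 + \left(12 - 3\right)\right) \left(2 + \left(12 - 3\right)\right)} \left(-2 - 1\right) = \frac{1 + 9 \left(1 + 9\right)}{2 \left(1 + 9\right) \left(2 + 9\right)} \left(-3\right) = \frac{1 + 9 \cdot 10}{2 \cdot 10 \cdot 11} \left(-3\right) = \frac{1}{2} \cdot \frac{1}{10} \cdot \frac{1}{11} \left(1 + 90\right) \left(-3\right) = \frac{1}{2} \cdot \frac{1}{10} \cdot \frac{1}{11} \cdot 91 \left(-3\right) = \frac{91}{220} \left(-3\right) = - \frac{273}{220}$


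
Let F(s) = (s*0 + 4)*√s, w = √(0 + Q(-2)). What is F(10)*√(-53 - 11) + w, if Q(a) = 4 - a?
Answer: √6 + 32*I*√10 ≈ 2.4495 + 101.19*I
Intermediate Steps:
w = √6 (w = √(0 + (4 - 1*(-2))) = √(0 + (4 + 2)) = √(0 + 6) = √6 ≈ 2.4495)
F(s) = 4*√s (F(s) = (0 + 4)*√s = 4*√s)
F(10)*√(-53 - 11) + w = (4*√10)*√(-53 - 11) + √6 = (4*√10)*√(-64) + √6 = (4*√10)*(8*I) + √6 = 32*I*√10 + √6 = √6 + 32*I*√10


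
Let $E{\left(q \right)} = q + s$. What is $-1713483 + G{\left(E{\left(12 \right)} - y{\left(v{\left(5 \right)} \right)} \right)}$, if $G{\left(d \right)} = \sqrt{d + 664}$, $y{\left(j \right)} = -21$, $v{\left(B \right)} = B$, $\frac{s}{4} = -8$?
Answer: $-1713483 + \sqrt{665} \approx -1.7135 \cdot 10^{6}$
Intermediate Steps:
$s = -32$ ($s = 4 \left(-8\right) = -32$)
$E{\left(q \right)} = -32 + q$ ($E{\left(q \right)} = q - 32 = -32 + q$)
$G{\left(d \right)} = \sqrt{664 + d}$
$-1713483 + G{\left(E{\left(12 \right)} - y{\left(v{\left(5 \right)} \right)} \right)} = -1713483 + \sqrt{664 + \left(\left(-32 + 12\right) - -21\right)} = -1713483 + \sqrt{664 + \left(-20 + 21\right)} = -1713483 + \sqrt{664 + 1} = -1713483 + \sqrt{665}$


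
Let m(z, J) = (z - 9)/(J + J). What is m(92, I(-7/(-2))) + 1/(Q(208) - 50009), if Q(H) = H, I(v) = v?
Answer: 4133476/348607 ≈ 11.857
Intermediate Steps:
m(z, J) = (-9 + z)/(2*J) (m(z, J) = (-9 + z)/((2*J)) = (-9 + z)*(1/(2*J)) = (-9 + z)/(2*J))
m(92, I(-7/(-2))) + 1/(Q(208) - 50009) = (-9 + 92)/(2*((-7/(-2)))) + 1/(208 - 50009) = (½)*83/(-7*(-½)) + 1/(-49801) = (½)*83/(7/2) - 1/49801 = (½)*(2/7)*83 - 1/49801 = 83/7 - 1/49801 = 4133476/348607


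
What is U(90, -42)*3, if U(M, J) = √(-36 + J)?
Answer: 3*I*√78 ≈ 26.495*I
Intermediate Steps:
U(90, -42)*3 = √(-36 - 42)*3 = √(-78)*3 = (I*√78)*3 = 3*I*√78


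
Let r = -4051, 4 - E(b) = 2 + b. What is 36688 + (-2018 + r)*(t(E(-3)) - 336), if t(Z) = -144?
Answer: 2949808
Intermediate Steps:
E(b) = 2 - b (E(b) = 4 - (2 + b) = 4 + (-2 - b) = 2 - b)
36688 + (-2018 + r)*(t(E(-3)) - 336) = 36688 + (-2018 - 4051)*(-144 - 336) = 36688 - 6069*(-480) = 36688 + 2913120 = 2949808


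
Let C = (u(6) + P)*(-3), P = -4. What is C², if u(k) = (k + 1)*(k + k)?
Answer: 57600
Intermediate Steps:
u(k) = 2*k*(1 + k) (u(k) = (1 + k)*(2*k) = 2*k*(1 + k))
C = -240 (C = (2*6*(1 + 6) - 4)*(-3) = (2*6*7 - 4)*(-3) = (84 - 4)*(-3) = 80*(-3) = -240)
C² = (-240)² = 57600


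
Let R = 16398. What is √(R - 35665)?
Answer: I*√19267 ≈ 138.81*I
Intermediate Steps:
√(R - 35665) = √(16398 - 35665) = √(-19267) = I*√19267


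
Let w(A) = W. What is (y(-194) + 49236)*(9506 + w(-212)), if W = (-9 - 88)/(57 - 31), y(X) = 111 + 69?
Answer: 6104333772/13 ≈ 4.6956e+8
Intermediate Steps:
y(X) = 180
W = -97/26 ≈ -3.7308
w(A) = -97/26
(y(-194) + 49236)*(9506 + w(-212)) = (180 + 49236)*(9506 - 97/26) = 49416*(247059/26) = 6104333772/13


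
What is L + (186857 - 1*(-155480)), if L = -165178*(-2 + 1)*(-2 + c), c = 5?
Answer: 837871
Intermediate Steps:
L = 495534 (L = -165178*(-2 + 1)*(-2 + 5) = -(-165178)*3 = -165178*(-3) = 495534)
L + (186857 - 1*(-155480)) = 495534 + (186857 - 1*(-155480)) = 495534 + (186857 + 155480) = 495534 + 342337 = 837871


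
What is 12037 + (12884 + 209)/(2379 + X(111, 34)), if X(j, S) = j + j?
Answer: 31321330/2601 ≈ 12042.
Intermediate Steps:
X(j, S) = 2*j
12037 + (12884 + 209)/(2379 + X(111, 34)) = 12037 + (12884 + 209)/(2379 + 2*111) = 12037 + 13093/(2379 + 222) = 12037 + 13093/2601 = 31321330/2601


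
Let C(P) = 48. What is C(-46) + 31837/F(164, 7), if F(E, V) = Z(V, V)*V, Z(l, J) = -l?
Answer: -29485/49 ≈ -601.73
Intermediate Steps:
F(E, V) = -V**2 (F(E, V) = (-V)*V = -V**2)
C(-46) + 31837/F(164, 7) = 48 + 31837/((-1*7**2)) = 48 + 31837/((-1*49)) = 48 + 31837/(-49) = 48 + 31837*(-1/49) = 48 - 31837/49 = -29485/49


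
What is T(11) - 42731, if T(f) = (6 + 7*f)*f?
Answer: -41818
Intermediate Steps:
T(f) = f*(6 + 7*f)
T(11) - 42731 = 11*(6 + 7*11) - 42731 = 11*(6 + 77) - 42731 = 11*83 - 42731 = 913 - 42731 = -41818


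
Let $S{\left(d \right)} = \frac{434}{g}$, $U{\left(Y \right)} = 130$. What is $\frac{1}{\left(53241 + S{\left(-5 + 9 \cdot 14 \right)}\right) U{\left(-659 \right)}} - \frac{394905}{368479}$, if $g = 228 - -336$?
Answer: $- \frac{385396281314136}{359606628143165} \approx -1.0717$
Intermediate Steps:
$g = 564$ ($g = 228 + 336 = 564$)
$S{\left(d \right)} = \frac{217}{282}$ ($S{\left(d \right)} = \frac{434}{564} = 434 \cdot \frac{1}{564} = \frac{217}{282}$)
$\frac{1}{\left(53241 + S{\left(-5 + 9 \cdot 14 \right)}\right) U{\left(-659 \right)}} - \frac{394905}{368479} = \frac{1}{\left(53241 + \frac{217}{282}\right) 130} - \frac{394905}{368479} = \frac{1}{\frac{15014179}{282}} \cdot \frac{1}{130} - \frac{394905}{368479} = \frac{282}{15014179} \cdot \frac{1}{130} - \frac{394905}{368479} = \frac{141}{975921635} - \frac{394905}{368479} = - \frac{385396281314136}{359606628143165}$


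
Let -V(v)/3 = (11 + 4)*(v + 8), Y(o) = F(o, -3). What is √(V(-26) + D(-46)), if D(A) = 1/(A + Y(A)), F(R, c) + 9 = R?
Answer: √8262709/101 ≈ 28.460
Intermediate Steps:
F(R, c) = -9 + R
Y(o) = -9 + o
V(v) = -360 - 45*v (V(v) = -3*(11 + 4)*(v + 8) = -45*(8 + v) = -3*(120 + 15*v) = -360 - 45*v)
D(A) = 1/(-9 + 2*A) (D(A) = 1/(A + (-9 + A)) = 1/(-9 + 2*A))
√(V(-26) + D(-46)) = √((-360 - 45*(-26)) + 1/(-9 + 2*(-46))) = √((-360 + 1170) + 1/(-9 - 92)) = √(810 + 1/(-101)) = √(810 - 1/101) = √(81809/101) = √8262709/101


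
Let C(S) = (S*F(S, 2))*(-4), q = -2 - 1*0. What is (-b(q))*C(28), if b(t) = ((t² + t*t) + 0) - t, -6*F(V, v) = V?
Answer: -15680/3 ≈ -5226.7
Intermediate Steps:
F(V, v) = -V/6
q = -2 (q = -2 + 0 = -2)
b(t) = -t + 2*t² (b(t) = ((t² + t²) + 0) - t = (2*t² + 0) - t = 2*t² - t = -t + 2*t²)
C(S) = 2*S²/3 (C(S) = (S*(-S/6))*(-4) = -S²/6*(-4) = 2*S²/3)
(-b(q))*C(28) = (-(-2)*(-1 + 2*(-2)))*((⅔)*28²) = (-(-2)*(-1 - 4))*((⅔)*784) = -(-2)*(-5)*(1568/3) = -1*10*(1568/3) = -10*1568/3 = -15680/3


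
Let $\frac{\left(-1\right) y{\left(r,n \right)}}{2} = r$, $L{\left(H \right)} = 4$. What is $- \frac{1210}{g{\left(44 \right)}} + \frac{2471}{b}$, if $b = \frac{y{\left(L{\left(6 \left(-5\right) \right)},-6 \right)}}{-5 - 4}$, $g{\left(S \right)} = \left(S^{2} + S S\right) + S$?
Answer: $\frac{1979051}{712} \approx 2779.6$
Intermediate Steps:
$y{\left(r,n \right)} = - 2 r$
$g{\left(S \right)} = S + 2 S^{2}$ ($g{\left(S \right)} = \left(S^{2} + S^{2}\right) + S = 2 S^{2} + S = S + 2 S^{2}$)
$b = \frac{8}{9}$ ($b = \frac{\left(-2\right) 4}{-5 - 4} = - \frac{8}{-9} = \left(-8\right) \left(- \frac{1}{9}\right) = \frac{8}{9} \approx 0.88889$)
$- \frac{1210}{g{\left(44 \right)}} + \frac{2471}{b} = - \frac{1210}{44 \left(1 + 2 \cdot 44\right)} + \frac{2471}{\frac{8}{9}} = - \frac{1210}{44 \left(1 + 88\right)} + 2471 \cdot \frac{9}{8} = - \frac{1210}{44 \cdot 89} + \frac{22239}{8} = - \frac{1210}{3916} + \frac{22239}{8} = \left(-1210\right) \frac{1}{3916} + \frac{22239}{8} = - \frac{55}{178} + \frac{22239}{8} = \frac{1979051}{712}$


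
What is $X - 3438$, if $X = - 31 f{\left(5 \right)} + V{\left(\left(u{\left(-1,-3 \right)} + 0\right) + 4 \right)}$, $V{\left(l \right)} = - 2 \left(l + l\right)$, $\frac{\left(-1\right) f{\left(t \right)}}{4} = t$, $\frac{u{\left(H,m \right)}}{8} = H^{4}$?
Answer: $-2866$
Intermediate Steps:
$u{\left(H,m \right)} = 8 H^{4}$
$f{\left(t \right)} = - 4 t$
$V{\left(l \right)} = - 4 l$ ($V{\left(l \right)} = - 2 \cdot 2 l = - 4 l$)
$X = 572$ ($X = - 31 \left(\left(-4\right) 5\right) - 4 \left(\left(8 \left(-1\right)^{4} + 0\right) + 4\right) = \left(-31\right) \left(-20\right) - 4 \left(\left(8 \cdot 1 + 0\right) + 4\right) = 620 - 4 \left(\left(8 + 0\right) + 4\right) = 620 - 4 \left(8 + 4\right) = 620 - 48 = 572$)
$X - 3438 = 572 - 3438 = -2866$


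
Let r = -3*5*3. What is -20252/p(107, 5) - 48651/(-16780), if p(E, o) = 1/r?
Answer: 15292333851/16780 ≈ 9.1134e+5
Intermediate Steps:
r = -45 (r = -15*3 = -45)
p(E, o) = -1/45 (p(E, o) = 1/(-45) = -1/45)
-20252/p(107, 5) - 48651/(-16780) = -20252/(-1/45) - 48651/(-16780) = -20252*(-45) - 48651*(-1/16780) = 911340 + 48651/16780 = 15292333851/16780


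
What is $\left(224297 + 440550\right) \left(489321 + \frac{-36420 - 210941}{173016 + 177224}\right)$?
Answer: $\frac{113941172816964113}{350240} \approx 3.2532 \cdot 10^{11}$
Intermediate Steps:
$\left(224297 + 440550\right) \left(489321 + \frac{-36420 - 210941}{173016 + 177224}\right) = 664847 \left(489321 - \frac{247361}{350240}\right) = 664847 \cdot \frac{171379539679}{350240} = \frac{113941172816964113}{350240}$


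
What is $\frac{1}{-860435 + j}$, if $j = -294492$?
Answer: $- \frac{1}{1154927} \approx -8.6586 \cdot 10^{-7}$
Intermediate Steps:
$\frac{1}{-860435 + j} = \frac{1}{-860435 - 294492} = \frac{1}{-1154927} = - \frac{1}{1154927}$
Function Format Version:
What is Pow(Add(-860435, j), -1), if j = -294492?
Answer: Rational(-1, 1154927) ≈ -8.6586e-7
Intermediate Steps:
Pow(Add(-860435, j), -1) = Pow(Add(-860435, -294492), -1) = Pow(-1154927, -1) = Rational(-1, 1154927)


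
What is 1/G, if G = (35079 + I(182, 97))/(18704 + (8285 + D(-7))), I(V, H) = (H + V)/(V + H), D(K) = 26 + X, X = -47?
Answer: 3371/4385 ≈ 0.76876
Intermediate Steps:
D(K) = -21 (D(K) = 26 - 47 = -21)
I(V, H) = 1 (I(V, H) = (H + V)/(H + V) = 1)
G = 4385/3371 (G = (35079 + 1)/(18704 + (8285 - 21)) = 35080/(18704 + 8264) = 35080/26968 = 35080*(1/26968) = 4385/3371 ≈ 1.3008)
1/G = 1/(4385/3371) = 3371/4385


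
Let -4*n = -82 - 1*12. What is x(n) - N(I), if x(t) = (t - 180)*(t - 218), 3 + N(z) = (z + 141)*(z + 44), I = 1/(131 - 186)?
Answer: 293323521/12100 ≈ 24242.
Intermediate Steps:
n = 47/2 (n = -(-82 - 1*12)/4 = -(-82 - 12)/4 = -¼*(-94) = 47/2 ≈ 23.500)
I = -1/55 (I = 1/(-55) = -1/55 ≈ -0.018182)
N(z) = -3 + (44 + z)*(141 + z) (N(z) = -3 + (z + 141)*(z + 44) = -3 + (141 + z)*(44 + z) = -3 + (44 + z)*(141 + z))
x(t) = (-218 + t)*(-180 + t) (x(t) = (-180 + t)*(-218 + t) = (-218 + t)*(-180 + t))
x(n) - N(I) = (39240 + (47/2)² - 398*47/2) - (6201 + (-1/55)² + 185*(-1/55)) = (39240 + 2209/4 - 9353) - (6201 + 1/3025 - 37/11) = 121757/4 - 1*18747851/3025 = 121757/4 - 18747851/3025 = 293323521/12100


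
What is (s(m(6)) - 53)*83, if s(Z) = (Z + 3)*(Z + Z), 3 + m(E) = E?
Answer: -1411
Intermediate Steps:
m(E) = -3 + E
s(Z) = 2*Z*(3 + Z) (s(Z) = (3 + Z)*(2*Z) = 2*Z*(3 + Z))
(s(m(6)) - 53)*83 = (2*(-3 + 6)*(3 + (-3 + 6)) - 53)*83 = (2*3*(3 + 3) - 53)*83 = (2*3*6 - 53)*83 = (36 - 53)*83 = -17*83 = -1411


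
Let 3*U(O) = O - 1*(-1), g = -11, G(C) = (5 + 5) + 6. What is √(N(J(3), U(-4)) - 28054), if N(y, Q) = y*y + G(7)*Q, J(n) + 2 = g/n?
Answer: I*√252341/3 ≈ 167.45*I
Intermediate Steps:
G(C) = 16 (G(C) = 10 + 6 = 16)
U(O) = ⅓ + O/3 (U(O) = (O - 1*(-1))/3 = (O + 1)/3 = (1 + O)/3 = ⅓ + O/3)
J(n) = -2 - 11/n
N(y, Q) = y² + 16*Q (N(y, Q) = y*y + 16*Q = y² + 16*Q)
√(N(J(3), U(-4)) - 28054) = √(((-2 - 11/3)² + 16*(⅓ + (⅓)*(-4))) - 28054) = √(((-2 - 11*⅓)² + 16*(⅓ - 4/3)) - 28054) = √(((-2 - 11/3)² + 16*(-1)) - 28054) = √(((-17/3)² - 16) - 28054) = √((289/9 - 16) - 28054) = √(145/9 - 28054) = √(-252341/9) = I*√252341/3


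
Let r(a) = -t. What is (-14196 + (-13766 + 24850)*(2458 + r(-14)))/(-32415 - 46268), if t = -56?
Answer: -27850980/78683 ≈ -353.96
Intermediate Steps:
r(a) = 56 (r(a) = -1*(-56) = 56)
(-14196 + (-13766 + 24850)*(2458 + r(-14)))/(-32415 - 46268) = (-14196 + (-13766 + 24850)*(2458 + 56))/(-32415 - 46268) = (-14196 + 11084*2514)/(-78683) = (-14196 + 27865176)*(-1/78683) = 27850980*(-1/78683) = -27850980/78683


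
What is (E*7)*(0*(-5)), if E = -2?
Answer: 0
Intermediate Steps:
(E*7)*(0*(-5)) = (-2*7)*(0*(-5)) = -14*0 = 0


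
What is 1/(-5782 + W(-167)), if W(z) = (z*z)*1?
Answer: 1/22107 ≈ 4.5235e-5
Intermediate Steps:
W(z) = z² (W(z) = z²*1 = z²)
1/(-5782 + W(-167)) = 1/(-5782 + (-167)²) = 1/(-5782 + 27889) = 1/22107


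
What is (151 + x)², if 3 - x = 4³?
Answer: 8100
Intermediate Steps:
x = -61 (x = 3 - 1*4³ = 3 - 1*64 = 3 - 64 = -61)
(151 + x)² = (151 - 61)² = 90² = 8100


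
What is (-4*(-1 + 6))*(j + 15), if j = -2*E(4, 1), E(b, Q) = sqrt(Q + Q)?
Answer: -300 + 40*sqrt(2) ≈ -243.43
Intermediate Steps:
E(b, Q) = sqrt(2)*sqrt(Q) (E(b, Q) = sqrt(2*Q) = sqrt(2)*sqrt(Q))
j = -2*sqrt(2) (j = -2*sqrt(2)*sqrt(1) = -2*sqrt(2) ≈ -2.8284)
(-4*(-1 + 6))*(j + 15) = (-4*(-1 + 6))*(-2*sqrt(2) + 15) = (-4*5)*(15 - 2*sqrt(2)) = -20*(15 - 2*sqrt(2)) = -300 + 40*sqrt(2)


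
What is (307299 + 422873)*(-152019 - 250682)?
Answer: -294040994572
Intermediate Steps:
(307299 + 422873)*(-152019 - 250682) = 730172*(-402701) = -294040994572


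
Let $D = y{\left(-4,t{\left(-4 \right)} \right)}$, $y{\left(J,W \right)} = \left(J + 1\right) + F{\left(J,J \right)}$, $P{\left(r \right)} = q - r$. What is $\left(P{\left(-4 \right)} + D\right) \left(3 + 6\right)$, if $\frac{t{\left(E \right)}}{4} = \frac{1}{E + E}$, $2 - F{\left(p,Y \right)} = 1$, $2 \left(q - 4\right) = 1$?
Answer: $\frac{117}{2} \approx 58.5$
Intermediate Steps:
$q = \frac{9}{2}$ ($q = 4 + \frac{1}{2} \cdot 1 = 4 + \frac{1}{2} = \frac{9}{2} \approx 4.5$)
$F{\left(p,Y \right)} = 1$ ($F{\left(p,Y \right)} = 2 - 1 = 1$)
$t{\left(E \right)} = \frac{2}{E}$ ($t{\left(E \right)} = \frac{4}{E + E} = \frac{4}{2 E} = 4 \frac{1}{2 E} = \frac{2}{E}$)
$P{\left(r \right)} = \frac{9}{2} - r$
$y{\left(J,W \right)} = 2 + J$ ($y{\left(J,W \right)} = \left(J + 1\right) + 1 = \left(1 + J\right) + 1 = 2 + J$)
$D = -2$ ($D = 2 - 4 = -2$)
$\left(P{\left(-4 \right)} + D\right) \left(3 + 6\right) = \left(\left(\frac{9}{2} - -4\right) - 2\right) \left(3 + 6\right) = \left(\left(\frac{9}{2} + 4\right) - 2\right) 9 = \left(\frac{17}{2} - 2\right) 9 = \frac{13}{2} \cdot 9 = \frac{117}{2}$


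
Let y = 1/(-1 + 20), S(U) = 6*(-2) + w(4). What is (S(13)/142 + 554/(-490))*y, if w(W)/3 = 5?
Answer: -38599/661010 ≈ -0.058394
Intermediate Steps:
w(W) = 15 (w(W) = 3*5 = 15)
S(U) = 3 (S(U) = 6*(-2) + 15 = -12 + 15 = 3)
y = 1/19 ≈ 0.052632
(S(13)/142 + 554/(-490))*y = (3/142 + 554/(-490))*(1/19) = (3*(1/142) + 554*(-1/490))*(1/19) = (3/142 - 277/245)*(1/19) = -38599/34790*1/19 = -38599/661010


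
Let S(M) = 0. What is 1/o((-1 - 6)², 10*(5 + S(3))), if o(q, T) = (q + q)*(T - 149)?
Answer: -1/9702 ≈ -0.00010307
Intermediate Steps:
o(q, T) = 2*q*(-149 + T) (o(q, T) = (2*q)*(-149 + T) = 2*q*(-149 + T))
1/o((-1 - 6)², 10*(5 + S(3))) = 1/(2*(-1 - 6)²*(-149 + 10*(5 + 0))) = 1/(2*(-7)²*(-149 + 10*5)) = 1/(2*49*(-149 + 50)) = 1/(2*49*(-99)) = 1/(-9702) = -1/9702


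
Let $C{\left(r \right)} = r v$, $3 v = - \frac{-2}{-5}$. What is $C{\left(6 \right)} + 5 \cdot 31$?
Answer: $\frac{771}{5} \approx 154.2$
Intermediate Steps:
$v = - \frac{2}{15}$ ($v = \frac{\left(-1\right) \left(- \frac{2}{-5}\right)}{3} = \frac{\left(-1\right) \left(\left(-2\right) \left(- \frac{1}{5}\right)\right)}{3} = \frac{\left(-1\right) \frac{2}{5}}{3} = \frac{1}{3} \left(- \frac{2}{5}\right) = - \frac{2}{15} \approx -0.13333$)
$C{\left(r \right)} = - \frac{2 r}{15}$ ($C{\left(r \right)} = r \left(- \frac{2}{15}\right) = - \frac{2 r}{15}$)
$C{\left(6 \right)} + 5 \cdot 31 = \left(- \frac{2}{15}\right) 6 + 5 \cdot 31 = - \frac{4}{5} + 155 = \frac{771}{5}$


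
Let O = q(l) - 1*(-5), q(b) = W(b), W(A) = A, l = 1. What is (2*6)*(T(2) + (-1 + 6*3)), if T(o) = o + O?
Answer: 300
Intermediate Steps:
q(b) = b
O = 6 (O = 1 - 1*(-5) = 1 + 5 = 6)
T(o) = 6 + o (T(o) = o + 6 = 6 + o)
(2*6)*(T(2) + (-1 + 6*3)) = (2*6)*((6 + 2) + (-1 + 6*3)) = 12*(8 + (-1 + 18)) = 12*(8 + 17) = 12*25 = 300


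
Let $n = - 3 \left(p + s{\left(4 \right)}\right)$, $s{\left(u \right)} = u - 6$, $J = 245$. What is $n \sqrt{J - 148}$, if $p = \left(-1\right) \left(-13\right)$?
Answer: $- 33 \sqrt{97} \approx -325.01$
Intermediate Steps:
$p = 13$
$s{\left(u \right)} = -6 + u$ ($s{\left(u \right)} = u - 6 = -6 + u$)
$n = -33$ ($n = - 3 \left(13 + \left(-6 + 4\right)\right) = - 3 \left(13 - 2\right) = \left(-3\right) 11 = -33$)
$n \sqrt{J - 148} = - 33 \sqrt{245 - 148} = - 33 \sqrt{97}$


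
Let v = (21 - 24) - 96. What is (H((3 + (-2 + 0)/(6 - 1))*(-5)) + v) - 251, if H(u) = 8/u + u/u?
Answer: -4545/13 ≈ -349.62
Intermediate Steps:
v = -99 (v = -3 - 96 = -99)
H(u) = 1 + 8/u (H(u) = 8/u + 1 = 1 + 8/u)
(H((3 + (-2 + 0)/(6 - 1))*(-5)) + v) - 251 = ((8 + (3 + (-2 + 0)/(6 - 1))*(-5))/(((3 + (-2 + 0)/(6 - 1))*(-5))) - 99) - 251 = ((8 + (3 - 2/5)*(-5))/(((3 - 2/5)*(-5))) - 99) - 251 = ((8 + (3 - 2*⅕)*(-5))/(((3 - 2*⅕)*(-5))) - 99) - 251 = ((8 + (3 - ⅖)*(-5))/(((3 - ⅖)*(-5))) - 99) - 251 = ((8 + (13/5)*(-5))/(((13/5)*(-5))) - 99) - 251 = ((8 - 13)/(-13) - 99) - 251 = (-1/13*(-5) - 99) - 251 = (5/13 - 99) - 251 = -1282/13 - 251 = -4545/13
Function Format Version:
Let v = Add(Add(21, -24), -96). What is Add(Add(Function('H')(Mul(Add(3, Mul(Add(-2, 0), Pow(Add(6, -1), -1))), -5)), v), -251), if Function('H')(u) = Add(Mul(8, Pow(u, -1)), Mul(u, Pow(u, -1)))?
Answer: Rational(-4545, 13) ≈ -349.62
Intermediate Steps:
v = -99 (v = Add(-3, -96) = -99)
Function('H')(u) = Add(1, Mul(8, Pow(u, -1))) (Function('H')(u) = Add(Mul(8, Pow(u, -1)), 1) = Add(1, Mul(8, Pow(u, -1))))
Add(Add(Function('H')(Mul(Add(3, Mul(Add(-2, 0), Pow(Add(6, -1), -1))), -5)), v), -251) = Add(Add(Mul(Pow(Mul(Add(3, Mul(Add(-2, 0), Pow(Add(6, -1), -1))), -5), -1), Add(8, Mul(Add(3, Mul(Add(-2, 0), Pow(Add(6, -1), -1))), -5))), -99), -251) = Add(Add(Mul(Pow(Mul(Add(3, Mul(-2, Pow(5, -1))), -5), -1), Add(8, Mul(Add(3, Mul(-2, Pow(5, -1))), -5))), -99), -251) = Add(Add(Mul(Pow(Mul(Add(3, Mul(-2, Rational(1, 5))), -5), -1), Add(8, Mul(Add(3, Mul(-2, Rational(1, 5))), -5))), -99), -251) = Add(Add(Mul(Pow(Mul(Add(3, Rational(-2, 5)), -5), -1), Add(8, Mul(Add(3, Rational(-2, 5)), -5))), -99), -251) = Add(Add(Mul(Pow(Mul(Rational(13, 5), -5), -1), Add(8, Mul(Rational(13, 5), -5))), -99), -251) = Add(Add(Mul(Pow(-13, -1), Add(8, -13)), -99), -251) = Add(Add(Mul(Rational(-1, 13), -5), -99), -251) = Add(Add(Rational(5, 13), -99), -251) = Add(Rational(-1282, 13), -251) = Rational(-4545, 13)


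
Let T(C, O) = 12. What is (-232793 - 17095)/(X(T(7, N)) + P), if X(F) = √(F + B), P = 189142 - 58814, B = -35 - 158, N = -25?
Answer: -32567403264/16985387765 + 249888*I*√181/16985387765 ≈ -1.9174 + 0.00019793*I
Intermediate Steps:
B = -193
P = 130328
X(F) = √(-193 + F) (X(F) = √(F - 193) = √(-193 + F))
(-232793 - 17095)/(X(T(7, N)) + P) = (-232793 - 17095)/(√(-193 + 12) + 130328) = -249888/(√(-181) + 130328) = -249888/(I*√181 + 130328) = -249888/(130328 + I*√181)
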